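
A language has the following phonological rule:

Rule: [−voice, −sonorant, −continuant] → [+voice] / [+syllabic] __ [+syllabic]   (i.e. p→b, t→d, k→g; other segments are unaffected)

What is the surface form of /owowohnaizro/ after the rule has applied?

owowohnaizro

No segment of /owowohnaizro/ meets the structural description of the rule, so the form surfaces unchanged.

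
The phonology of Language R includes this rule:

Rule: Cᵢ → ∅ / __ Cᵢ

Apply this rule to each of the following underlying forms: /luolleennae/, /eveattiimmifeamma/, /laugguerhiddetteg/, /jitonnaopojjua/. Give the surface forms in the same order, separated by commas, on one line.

/luolleennae/: /ll/ is a geminate; the first /l/ deletes. /nn/ is a geminate; the first /n/ deletes. → [luoleenae].
/eveattiimmifeamma/: /tt/ is a geminate; the first /t/ deletes. /mm/ is a geminate; the first /m/ deletes. /mm/ is a geminate; the first /m/ deletes. → [eveatiimifeama].
/laugguerhiddetteg/: /gg/ is a geminate; the first /g/ deletes. /dd/ is a geminate; the first /d/ deletes. /tt/ is a geminate; the first /t/ deletes. → [lauguerhideteg].
/jitonnaopojjua/: /nn/ is a geminate; the first /n/ deletes. /jj/ is a geminate; the first /j/ deletes. → [jitonaopojua].

luoleenae, eveatiimifeama, lauguerhideteg, jitonaopojua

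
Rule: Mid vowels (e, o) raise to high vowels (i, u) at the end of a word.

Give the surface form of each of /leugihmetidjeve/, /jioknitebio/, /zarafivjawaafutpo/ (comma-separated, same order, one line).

/leugihmetidjeve/: /e/ is a mid vowel in word-final position, so it raises to [i]. → [leugihmetidjevi].
/jioknitebio/: /o/ is a mid vowel in word-final position, so it raises to [u]. → [jioknitebiu].
/zarafivjawaafutpo/: /o/ is a mid vowel in word-final position, so it raises to [u]. → [zarafivjawaafutpu].

leugihmetidjevi, jioknitebiu, zarafivjawaafutpu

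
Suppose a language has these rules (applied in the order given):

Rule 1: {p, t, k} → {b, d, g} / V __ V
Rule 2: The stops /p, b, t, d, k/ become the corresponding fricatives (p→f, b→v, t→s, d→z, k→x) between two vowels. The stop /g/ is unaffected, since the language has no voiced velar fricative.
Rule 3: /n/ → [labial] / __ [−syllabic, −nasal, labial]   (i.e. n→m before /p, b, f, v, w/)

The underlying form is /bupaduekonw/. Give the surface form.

buvazuegomw

Rule 1 (intervocalic voicing): /p/ is a voiceless stop between vowels /u/ and /a/, so it voices to [b]. /k/ is a voiceless stop between vowels /e/ and /o/, so it voices to [g]. /bupaduekonw/ → bubaduegonw.
Rule 2 (intervocalic spirantization): /b/ is a stop between vowels /u/ and /a/, so it spirantizes to the fricative [v]. /d/ is a stop between vowels /a/ and /u/, so it spirantizes to the fricative [z]. /bubaduegonw/ → buvazuegonw.
Rule 3 (nasal place assimilation): /n/ precedes the labial consonant /w/, so it assimilates in place to [m]. /buvazuegonw/ → buvazuegomw.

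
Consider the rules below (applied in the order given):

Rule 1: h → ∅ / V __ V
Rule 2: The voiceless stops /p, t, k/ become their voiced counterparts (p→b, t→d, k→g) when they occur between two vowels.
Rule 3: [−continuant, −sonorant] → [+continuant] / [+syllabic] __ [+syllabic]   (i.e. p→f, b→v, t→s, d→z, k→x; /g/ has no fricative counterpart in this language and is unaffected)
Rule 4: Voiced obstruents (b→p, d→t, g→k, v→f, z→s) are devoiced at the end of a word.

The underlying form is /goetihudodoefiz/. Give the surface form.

goeziuzozoefis

Rule 1 (intervocalic h-deletion): /h/ occurs between vowels /i/ and /u/, so it deletes. /goetihudodoefiz/ → goetiudodoefiz.
Rule 2 (intervocalic voicing): /t/ is a voiceless stop between vowels /e/ and /i/, so it voices to [d]. /goetiudodoefiz/ → goediudodoefiz.
Rule 3 (intervocalic spirantization): /d/ is a stop between vowels /e/ and /i/, so it spirantizes to the fricative [z]. /d/ is a stop between vowels /u/ and /o/, so it spirantizes to the fricative [z]. /d/ is a stop between vowels /o/ and /o/, so it spirantizes to the fricative [z]. /goediudodoefiz/ → goeziuzozoefiz.
Rule 4 (final devoicing): /z/ is a voiced obstruent in word-final position, so it devoices to [s]. /goeziuzozoefiz/ → goeziuzozoefis.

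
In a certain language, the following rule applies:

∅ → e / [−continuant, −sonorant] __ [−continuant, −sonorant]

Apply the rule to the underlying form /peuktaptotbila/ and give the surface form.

/k/ and /t/ form a stop–stop cluster, so [e] is inserted between them.
/p/ and /t/ form a stop–stop cluster, so [e] is inserted between them.
/t/ and /b/ form a stop–stop cluster, so [e] is inserted between them.
Surface form: [peuketapetotebila].

peuketapetotebila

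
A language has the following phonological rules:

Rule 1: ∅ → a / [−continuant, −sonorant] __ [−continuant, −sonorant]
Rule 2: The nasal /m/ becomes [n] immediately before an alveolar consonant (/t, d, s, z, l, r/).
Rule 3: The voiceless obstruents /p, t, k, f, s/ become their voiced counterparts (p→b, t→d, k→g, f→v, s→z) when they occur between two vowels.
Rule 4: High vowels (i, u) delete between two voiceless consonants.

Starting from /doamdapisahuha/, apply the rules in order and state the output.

Rule 1 (stop-cluster a-epenthesis): no segment meets the environment; /doamdapisahuha/ is unchanged.
Rule 2 (nasal place assimilation): /m/ precedes the alveolar consonant /d/, so it assimilates in place to [n]. /doamdapisahuha/ → doandapisahuha.
Rule 3 (intervocalic voicing): /p/ is a voiceless obstruent between vowels /a/ and /i/, so it voices to [b]. /s/ is a voiceless obstruent between vowels /i/ and /a/, so it voices to [z]. /doandapisahuha/ → doandabizahuha.
Rule 4 (high vowel syncope): /u/ is a high vowel flanked by voiceless consonants /h/ and /h/, so it deletes. /doandabizahuha/ → doandabizahha.

doandabizahha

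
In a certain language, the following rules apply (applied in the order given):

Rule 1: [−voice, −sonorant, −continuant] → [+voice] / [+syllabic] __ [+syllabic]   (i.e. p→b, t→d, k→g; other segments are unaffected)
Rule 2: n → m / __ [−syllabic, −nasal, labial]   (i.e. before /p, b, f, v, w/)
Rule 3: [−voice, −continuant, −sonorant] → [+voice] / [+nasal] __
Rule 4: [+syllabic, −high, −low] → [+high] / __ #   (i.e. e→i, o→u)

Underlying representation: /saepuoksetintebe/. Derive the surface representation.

saebuoksedindebi

Rule 1 (intervocalic voicing): /p/ is a voiceless stop between vowels /e/ and /u/, so it voices to [b]. /t/ is a voiceless stop between vowels /e/ and /i/, so it voices to [d]. /saepuoksetintebe/ → saebuoksedintebe.
Rule 2 (nasal place assimilation): no segment meets the environment; /saebuoksedintebe/ is unchanged.
Rule 3 (post-nasal voicing): /t/ is a voiceless stop immediately after the nasal /n/, so it voices to [d]. /saebuoksedintebe/ → saebuoksedindebe.
Rule 4 (final vowel raising): /e/ is a mid vowel in word-final position, so it raises to [i]. /saebuoksedindebe/ → saebuoksedindebi.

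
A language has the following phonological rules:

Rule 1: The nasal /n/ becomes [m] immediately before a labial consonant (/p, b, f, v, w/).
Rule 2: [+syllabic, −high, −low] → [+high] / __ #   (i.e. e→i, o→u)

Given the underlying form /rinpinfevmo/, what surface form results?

Rule 1 (nasal place assimilation): /n/ precedes the labial consonant /p/, so it assimilates in place to [m]. /n/ precedes the labial consonant /f/, so it assimilates in place to [m]. /rinpinfevmo/ → rimpimfevmo.
Rule 2 (final vowel raising): /o/ is a mid vowel in word-final position, so it raises to [u]. /rimpimfevmo/ → rimpimfevmu.

rimpimfevmu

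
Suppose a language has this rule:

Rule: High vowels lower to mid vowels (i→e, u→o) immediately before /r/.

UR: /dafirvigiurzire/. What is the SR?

Scanning /dafirvigiurzire/: /i/ is a high vowel immediately before /r/, so it lowers to [e]; /i/ at position 7 is not in the conditioning environment; /i/ at position 9 is not in the conditioning environment; /u/ is a high vowel immediately before /r/, so it lowers to [o]; /i/ is a high vowel immediately before /r/, so it lowers to [e].
Result: [dafervigiorzere].

dafervigiorzere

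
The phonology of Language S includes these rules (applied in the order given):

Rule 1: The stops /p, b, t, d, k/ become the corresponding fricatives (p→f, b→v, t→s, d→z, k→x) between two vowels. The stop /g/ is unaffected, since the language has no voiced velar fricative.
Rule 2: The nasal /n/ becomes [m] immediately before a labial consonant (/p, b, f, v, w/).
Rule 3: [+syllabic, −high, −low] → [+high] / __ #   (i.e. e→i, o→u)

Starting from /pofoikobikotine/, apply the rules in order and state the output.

Rule 1 (intervocalic spirantization): /k/ is a stop between vowels /i/ and /o/, so it spirantizes to the fricative [x]. /b/ is a stop between vowels /o/ and /i/, so it spirantizes to the fricative [v]. /k/ is a stop between vowels /i/ and /o/, so it spirantizes to the fricative [x]. /t/ is a stop between vowels /o/ and /i/, so it spirantizes to the fricative [s]. /pofoikobikotine/ → pofoixovixosine.
Rule 2 (nasal place assimilation): no segment meets the environment; /pofoixovixosine/ is unchanged.
Rule 3 (final vowel raising): /e/ is a mid vowel in word-final position, so it raises to [i]. /pofoixovixosine/ → pofoixovixosini.

pofoixovixosini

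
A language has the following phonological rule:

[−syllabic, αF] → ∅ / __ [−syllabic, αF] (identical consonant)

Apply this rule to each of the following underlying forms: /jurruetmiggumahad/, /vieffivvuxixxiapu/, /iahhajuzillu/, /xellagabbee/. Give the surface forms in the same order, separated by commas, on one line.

/jurruetmiggumahad/: /rr/ is a geminate; the first /r/ deletes. /gg/ is a geminate; the first /g/ deletes. → [juruetmigumahad].
/vieffivvuxixxiapu/: /ff/ is a geminate; the first /f/ deletes. /vv/ is a geminate; the first /v/ deletes. /xx/ is a geminate; the first /x/ deletes. → [viefivuxixiapu].
/iahhajuzillu/: /hh/ is a geminate; the first /h/ deletes. /ll/ is a geminate; the first /l/ deletes. → [iahajuzilu].
/xellagabbee/: /ll/ is a geminate; the first /l/ deletes. /bb/ is a geminate; the first /b/ deletes. → [xelagabee].

juruetmigumahad, viefivuxixiapu, iahajuzilu, xelagabee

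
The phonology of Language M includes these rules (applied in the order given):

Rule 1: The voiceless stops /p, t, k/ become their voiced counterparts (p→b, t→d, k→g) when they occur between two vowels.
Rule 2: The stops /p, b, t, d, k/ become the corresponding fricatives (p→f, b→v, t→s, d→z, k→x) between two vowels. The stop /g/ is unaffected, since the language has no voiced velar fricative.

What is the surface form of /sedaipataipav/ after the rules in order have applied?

sezaivazaivav

Rule 1 (intervocalic voicing): /p/ is a voiceless stop between vowels /i/ and /a/, so it voices to [b]. /t/ is a voiceless stop between vowels /a/ and /a/, so it voices to [d]. /p/ is a voiceless stop between vowels /i/ and /a/, so it voices to [b]. /sedaipataipav/ → sedaibadaibav.
Rule 2 (intervocalic spirantization): /d/ is a stop between vowels /e/ and /a/, so it spirantizes to the fricative [z]. /b/ is a stop between vowels /i/ and /a/, so it spirantizes to the fricative [v]. /d/ is a stop between vowels /a/ and /a/, so it spirantizes to the fricative [z]. /b/ is a stop between vowels /i/ and /a/, so it spirantizes to the fricative [v]. /sedaibadaibav/ → sezaivazaivav.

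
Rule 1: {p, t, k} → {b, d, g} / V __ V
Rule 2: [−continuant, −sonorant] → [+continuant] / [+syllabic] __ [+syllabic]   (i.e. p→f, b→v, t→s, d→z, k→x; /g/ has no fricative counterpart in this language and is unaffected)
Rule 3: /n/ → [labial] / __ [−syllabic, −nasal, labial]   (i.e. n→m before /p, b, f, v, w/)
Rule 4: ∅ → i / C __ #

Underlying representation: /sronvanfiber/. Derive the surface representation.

sromvamfiveri

Rule 1 (intervocalic voicing): no segment meets the environment; /sronvanfiber/ is unchanged.
Rule 2 (intervocalic spirantization): /b/ is a stop between vowels /i/ and /e/, so it spirantizes to the fricative [v]. /sronvanfiber/ → sronvanfiver.
Rule 3 (nasal place assimilation): /n/ precedes the labial consonant /v/, so it assimilates in place to [m]. /n/ precedes the labial consonant /f/, so it assimilates in place to [m]. /sronvanfiver/ → sromvamfiver.
Rule 4 (final i-epenthesis): the form ends in the consonant /r/, so [i] is inserted word-finally. /sromvamfiver/ → sromvamfiveri.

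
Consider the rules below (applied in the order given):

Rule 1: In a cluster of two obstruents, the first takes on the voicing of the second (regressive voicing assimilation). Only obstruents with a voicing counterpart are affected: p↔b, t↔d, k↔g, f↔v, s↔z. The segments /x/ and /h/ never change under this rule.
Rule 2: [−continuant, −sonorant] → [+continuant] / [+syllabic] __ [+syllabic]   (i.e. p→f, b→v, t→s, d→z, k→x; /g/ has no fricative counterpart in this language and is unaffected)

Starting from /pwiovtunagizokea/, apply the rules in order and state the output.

pwioftunagizoxea

Rule 1 (regressive voicing assimilation): /v/ precedes the voiceless obstruent /t/, so it devoices to [f] by assimilation. /pwiovtunagizokea/ → pwioftunagizokea.
Rule 2 (intervocalic spirantization): /k/ is a stop between vowels /o/ and /e/, so it spirantizes to the fricative [x]. /pwioftunagizokea/ → pwioftunagizoxea.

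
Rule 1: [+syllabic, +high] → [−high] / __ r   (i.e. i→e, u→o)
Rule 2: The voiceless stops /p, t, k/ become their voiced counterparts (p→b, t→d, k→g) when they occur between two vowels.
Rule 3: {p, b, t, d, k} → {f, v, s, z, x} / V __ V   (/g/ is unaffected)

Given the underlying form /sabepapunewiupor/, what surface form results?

Rule 1 (pre-rhotic lowering): no segment meets the environment; /sabepapunewiupor/ is unchanged.
Rule 2 (intervocalic voicing): /p/ is a voiceless stop between vowels /e/ and /a/, so it voices to [b]. /p/ is a voiceless stop between vowels /a/ and /u/, so it voices to [b]. /p/ is a voiceless stop between vowels /u/ and /o/, so it voices to [b]. /sabepapunewiupor/ → sabebabunewiubor.
Rule 3 (intervocalic spirantization): /b/ is a stop between vowels /a/ and /e/, so it spirantizes to the fricative [v]. /b/ is a stop between vowels /e/ and /a/, so it spirantizes to the fricative [v]. /b/ is a stop between vowels /a/ and /u/, so it spirantizes to the fricative [v]. /b/ is a stop between vowels /u/ and /o/, so it spirantizes to the fricative [v]. /sabebabunewiubor/ → savevavunewiuvor.

savevavunewiuvor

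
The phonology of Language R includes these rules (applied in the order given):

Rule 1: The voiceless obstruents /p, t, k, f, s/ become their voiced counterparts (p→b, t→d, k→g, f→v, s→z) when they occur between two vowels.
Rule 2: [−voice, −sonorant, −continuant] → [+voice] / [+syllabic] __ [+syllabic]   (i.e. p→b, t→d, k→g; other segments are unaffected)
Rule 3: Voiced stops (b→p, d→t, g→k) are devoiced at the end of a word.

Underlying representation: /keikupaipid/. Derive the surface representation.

keigubaibit

Rule 1 (intervocalic voicing): /k/ is a voiceless obstruent between vowels /i/ and /u/, so it voices to [g]. /p/ is a voiceless obstruent between vowels /u/ and /a/, so it voices to [b]. /p/ is a voiceless obstruent between vowels /i/ and /i/, so it voices to [b]. /keikupaipid/ → keigubaibid.
Rule 2 (intervocalic voicing): no segment meets the environment; /keigubaibid/ is unchanged.
Rule 3 (final devoicing): /d/ is a voiced stop in word-final position, so it devoices to [t]. /keigubaibid/ → keigubaibit.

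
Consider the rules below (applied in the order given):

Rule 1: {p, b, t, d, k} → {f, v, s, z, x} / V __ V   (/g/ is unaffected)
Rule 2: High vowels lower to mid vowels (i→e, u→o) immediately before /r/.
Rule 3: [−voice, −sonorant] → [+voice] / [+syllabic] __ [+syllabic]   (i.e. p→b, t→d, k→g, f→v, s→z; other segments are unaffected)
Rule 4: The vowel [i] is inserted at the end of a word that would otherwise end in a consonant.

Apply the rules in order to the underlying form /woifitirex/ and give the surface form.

Rule 1 (intervocalic spirantization): /t/ is a stop between vowels /i/ and /i/, so it spirantizes to the fricative [s]. /woifitirex/ → woifisirex.
Rule 2 (pre-rhotic lowering): /i/ is a high vowel immediately before /r/, so it lowers to [e]. /woifisirex/ → woifiserex.
Rule 3 (intervocalic voicing): /f/ is a voiceless obstruent between vowels /i/ and /i/, so it voices to [v]. /s/ is a voiceless obstruent between vowels /i/ and /e/, so it voices to [z]. /woifiserex/ → woivizerex.
Rule 4 (final i-epenthesis): the form ends in the consonant /x/, so [i] is inserted word-finally. /woivizerex/ → woivizerexi.

woivizerexi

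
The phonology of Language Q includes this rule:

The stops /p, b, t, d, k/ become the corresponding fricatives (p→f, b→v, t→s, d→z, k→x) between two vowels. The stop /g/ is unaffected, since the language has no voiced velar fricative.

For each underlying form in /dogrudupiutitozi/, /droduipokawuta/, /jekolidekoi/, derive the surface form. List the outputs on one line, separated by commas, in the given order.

/dogrudupiutitozi/: /d/ is a stop between vowels /u/ and /u/, so it spirantizes to the fricative [z]. /p/ is a stop between vowels /u/ and /i/, so it spirantizes to the fricative [f]. /t/ is a stop between vowels /u/ and /i/, so it spirantizes to the fricative [s]. /t/ is a stop between vowels /i/ and /o/, so it spirantizes to the fricative [s]. → [dogruzufiusisozi].
/droduipokawuta/: /d/ is a stop between vowels /o/ and /u/, so it spirantizes to the fricative [z]. /p/ is a stop between vowels /i/ and /o/, so it spirantizes to the fricative [f]. /k/ is a stop between vowels /o/ and /a/, so it spirantizes to the fricative [x]. /t/ is a stop between vowels /u/ and /a/, so it spirantizes to the fricative [s]. → [drozuifoxawusa].
/jekolidekoi/: /k/ is a stop between vowels /e/ and /o/, so it spirantizes to the fricative [x]. /d/ is a stop between vowels /i/ and /e/, so it spirantizes to the fricative [z]. /k/ is a stop between vowels /e/ and /o/, so it spirantizes to the fricative [x]. → [jexolizexoi].

dogruzufiusisozi, drozuifoxawusa, jexolizexoi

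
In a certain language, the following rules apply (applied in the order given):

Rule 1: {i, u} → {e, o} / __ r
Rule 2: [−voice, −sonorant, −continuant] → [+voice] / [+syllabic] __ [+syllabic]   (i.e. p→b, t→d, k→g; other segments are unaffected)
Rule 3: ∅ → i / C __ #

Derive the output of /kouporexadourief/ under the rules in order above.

Rule 1 (pre-rhotic lowering): /u/ is a high vowel immediately before /r/, so it lowers to [o]. /kouporexadourief/ → kouporexadoorief.
Rule 2 (intervocalic voicing): /p/ is a voiceless stop between vowels /u/ and /o/, so it voices to [b]. /kouporexadoorief/ → kouborexadoorief.
Rule 3 (final i-epenthesis): the form ends in the consonant /f/, so [i] is inserted word-finally. /kouborexadoorief/ → kouborexadooriefi.

kouborexadooriefi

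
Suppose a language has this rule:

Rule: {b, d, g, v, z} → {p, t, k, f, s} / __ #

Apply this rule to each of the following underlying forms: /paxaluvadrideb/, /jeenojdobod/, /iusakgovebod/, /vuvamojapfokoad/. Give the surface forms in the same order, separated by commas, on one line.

/paxaluvadrideb/: /b/ is a voiced obstruent in word-final position, so it devoices to [p]. → [paxaluvadridep].
/jeenojdobod/: /d/ is a voiced obstruent in word-final position, so it devoices to [t]. → [jeenojdobot].
/iusakgovebod/: /d/ is a voiced obstruent in word-final position, so it devoices to [t]. → [iusakgovebot].
/vuvamojapfokoad/: /d/ is a voiced obstruent in word-final position, so it devoices to [t]. → [vuvamojapfokoat].

paxaluvadridep, jeenojdobot, iusakgovebot, vuvamojapfokoat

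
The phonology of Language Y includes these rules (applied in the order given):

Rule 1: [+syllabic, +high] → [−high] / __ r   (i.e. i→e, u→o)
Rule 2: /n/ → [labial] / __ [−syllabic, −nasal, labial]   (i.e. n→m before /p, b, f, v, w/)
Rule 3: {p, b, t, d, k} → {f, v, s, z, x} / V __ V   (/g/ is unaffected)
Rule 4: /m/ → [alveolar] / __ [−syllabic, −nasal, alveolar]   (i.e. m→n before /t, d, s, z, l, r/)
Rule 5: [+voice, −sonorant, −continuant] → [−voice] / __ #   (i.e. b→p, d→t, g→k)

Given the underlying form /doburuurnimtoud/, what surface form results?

dovoruornintout

Rule 1 (pre-rhotic lowering): /u/ is a high vowel immediately before /r/, so it lowers to [o]. /u/ is a high vowel immediately before /r/, so it lowers to [o]. /doburuurnimtoud/ → doboruornimtoud.
Rule 2 (nasal place assimilation): no segment meets the environment; /doboruornimtoud/ is unchanged.
Rule 3 (intervocalic spirantization): /b/ is a stop between vowels /o/ and /o/, so it spirantizes to the fricative [v]. /doboruornimtoud/ → dovoruornimtoud.
Rule 4 (nasal place assimilation): /m/ precedes the alveolar consonant /t/, so it assimilates in place to [n]. /dovoruornimtoud/ → dovoruornintoud.
Rule 5 (final devoicing): /d/ is a voiced stop in word-final position, so it devoices to [t]. /dovoruornintoud/ → dovoruornintout.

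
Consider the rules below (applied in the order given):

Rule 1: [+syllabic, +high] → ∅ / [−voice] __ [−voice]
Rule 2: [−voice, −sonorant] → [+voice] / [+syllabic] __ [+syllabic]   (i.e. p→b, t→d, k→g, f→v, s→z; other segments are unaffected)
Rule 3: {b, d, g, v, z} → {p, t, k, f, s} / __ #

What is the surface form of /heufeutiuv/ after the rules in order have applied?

heuveudiuf

Rule 1 (high vowel syncope): no segment meets the environment; /heufeutiuv/ is unchanged.
Rule 2 (intervocalic voicing): /f/ is a voiceless obstruent between vowels /u/ and /e/, so it voices to [v]. /t/ is a voiceless obstruent between vowels /u/ and /i/, so it voices to [d]. /heufeutiuv/ → heuveudiuv.
Rule 3 (final devoicing): /v/ is a voiced obstruent in word-final position, so it devoices to [f]. /heuveudiuv/ → heuveudiuf.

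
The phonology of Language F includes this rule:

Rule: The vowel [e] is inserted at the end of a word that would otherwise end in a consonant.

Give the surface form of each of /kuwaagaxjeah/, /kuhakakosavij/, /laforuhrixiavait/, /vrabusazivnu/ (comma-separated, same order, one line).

kuwaagaxjeahe, kuhakakosavije, laforuhrixiavaite, vrabusazivnu

/kuwaagaxjeah/: the form ends in the consonant /h/, so [e] is inserted word-finally. → [kuwaagaxjeahe].
/kuhakakosavij/: the form ends in the consonant /j/, so [e] is inserted word-finally. → [kuhakakosavije].
/laforuhrixiavait/: the form ends in the consonant /t/, so [e] is inserted word-finally. → [laforuhrixiavaite].
/vrabusazivnu/: the rule's environment is not met; surfaces unchanged as [vrabusazivnu].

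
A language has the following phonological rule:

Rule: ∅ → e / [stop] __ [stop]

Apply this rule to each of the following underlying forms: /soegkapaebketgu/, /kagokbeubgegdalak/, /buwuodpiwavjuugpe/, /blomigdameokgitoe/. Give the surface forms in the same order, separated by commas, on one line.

soegekapaebeketegu, kagokebeubegegedalak, buwuodepiwavjuugepe, blomigedameokegitoe

/soegkapaebketgu/: /g/ and /k/ form a stop–stop cluster, so [e] is inserted between them. /b/ and /k/ form a stop–stop cluster, so [e] is inserted between them. /t/ and /g/ form a stop–stop cluster, so [e] is inserted between them. → [soegekapaebeketegu].
/kagokbeubgegdalak/: /k/ and /b/ form a stop–stop cluster, so [e] is inserted between them. /b/ and /g/ form a stop–stop cluster, so [e] is inserted between them. /g/ and /d/ form a stop–stop cluster, so [e] is inserted between them. → [kagokebeubegegedalak].
/buwuodpiwavjuugpe/: /d/ and /p/ form a stop–stop cluster, so [e] is inserted between them. /g/ and /p/ form a stop–stop cluster, so [e] is inserted between them. → [buwuodepiwavjuugepe].
/blomigdameokgitoe/: /g/ and /d/ form a stop–stop cluster, so [e] is inserted between them. /k/ and /g/ form a stop–stop cluster, so [e] is inserted between them. → [blomigedameokegitoe].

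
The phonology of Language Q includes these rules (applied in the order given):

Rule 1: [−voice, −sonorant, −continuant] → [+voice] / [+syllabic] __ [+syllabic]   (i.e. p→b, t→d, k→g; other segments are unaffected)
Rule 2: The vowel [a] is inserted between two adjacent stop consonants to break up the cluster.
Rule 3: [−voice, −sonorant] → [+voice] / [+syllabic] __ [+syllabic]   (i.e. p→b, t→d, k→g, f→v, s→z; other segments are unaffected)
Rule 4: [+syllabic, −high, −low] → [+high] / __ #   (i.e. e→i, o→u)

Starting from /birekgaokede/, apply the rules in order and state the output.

Rule 1 (intervocalic voicing): /k/ is a voiceless stop between vowels /o/ and /e/, so it voices to [g]. /birekgaokede/ → birekgaogede.
Rule 2 (stop-cluster a-epenthesis): /k/ and /g/ form a stop–stop cluster, so [a] is inserted between them. /birekgaogede/ → birekagaogede.
Rule 3 (intervocalic voicing): /k/ is a voiceless obstruent between vowels /e/ and /a/, so it voices to [g]. /birekagaogede/ → biregagaogede.
Rule 4 (final vowel raising): /e/ is a mid vowel in word-final position, so it raises to [i]. /biregagaogede/ → biregagaogedi.

biregagaogedi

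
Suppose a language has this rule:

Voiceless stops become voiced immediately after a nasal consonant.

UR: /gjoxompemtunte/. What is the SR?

/p/ is a voiceless stop immediately after the nasal /m/, so it voices to [b].
/t/ is a voiceless stop immediately after the nasal /m/, so it voices to [d].
/t/ is a voiceless stop immediately after the nasal /n/, so it voices to [d].
Surface form: [gjoxombemdunde].

gjoxombemdunde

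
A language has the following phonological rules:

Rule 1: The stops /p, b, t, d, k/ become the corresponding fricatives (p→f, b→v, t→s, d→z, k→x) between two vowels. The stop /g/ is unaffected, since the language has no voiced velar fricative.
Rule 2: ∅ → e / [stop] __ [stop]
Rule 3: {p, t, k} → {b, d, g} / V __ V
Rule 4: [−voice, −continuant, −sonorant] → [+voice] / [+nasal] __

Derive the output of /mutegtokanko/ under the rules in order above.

musegedoxango

Rule 1 (intervocalic spirantization): /t/ is a stop between vowels /u/ and /e/, so it spirantizes to the fricative [s]. /k/ is a stop between vowels /o/ and /a/, so it spirantizes to the fricative [x]. /mutegtokanko/ → musegtoxanko.
Rule 2 (stop-cluster e-epenthesis): /g/ and /t/ form a stop–stop cluster, so [e] is inserted between them. /musegtoxanko/ → musegetoxanko.
Rule 3 (intervocalic voicing): /t/ is a voiceless stop between vowels /e/ and /o/, so it voices to [d]. /musegetoxanko/ → musegedoxanko.
Rule 4 (post-nasal voicing): /k/ is a voiceless stop immediately after the nasal /n/, so it voices to [g]. /musegedoxanko/ → musegedoxango.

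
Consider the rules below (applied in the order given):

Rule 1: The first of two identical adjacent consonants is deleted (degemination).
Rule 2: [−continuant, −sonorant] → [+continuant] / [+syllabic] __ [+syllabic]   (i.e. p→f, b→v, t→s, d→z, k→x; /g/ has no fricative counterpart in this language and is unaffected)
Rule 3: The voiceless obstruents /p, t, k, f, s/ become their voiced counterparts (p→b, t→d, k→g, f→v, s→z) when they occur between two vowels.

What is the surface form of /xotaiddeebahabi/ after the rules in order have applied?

xozaizeevahavi

Rule 1 (degemination): /dd/ is a geminate; the first /d/ deletes. /xotaiddeebahabi/ → xotaideebahabi.
Rule 2 (intervocalic spirantization): /t/ is a stop between vowels /o/ and /a/, so it spirantizes to the fricative [s]. /d/ is a stop between vowels /i/ and /e/, so it spirantizes to the fricative [z]. /b/ is a stop between vowels /e/ and /a/, so it spirantizes to the fricative [v]. /b/ is a stop between vowels /a/ and /i/, so it spirantizes to the fricative [v]. /xotaideebahabi/ → xosaizeevahavi.
Rule 3 (intervocalic voicing): /s/ is a voiceless obstruent between vowels /o/ and /a/, so it voices to [z]. /xosaizeevahavi/ → xozaizeevahavi.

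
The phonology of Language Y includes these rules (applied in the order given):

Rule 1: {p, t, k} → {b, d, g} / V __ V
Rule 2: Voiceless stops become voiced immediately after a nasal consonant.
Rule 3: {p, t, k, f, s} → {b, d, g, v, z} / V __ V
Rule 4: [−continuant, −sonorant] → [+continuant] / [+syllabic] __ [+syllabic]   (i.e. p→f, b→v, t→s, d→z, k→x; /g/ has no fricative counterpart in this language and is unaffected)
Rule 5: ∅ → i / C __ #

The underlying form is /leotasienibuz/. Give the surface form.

leozazienivuzi

Rule 1 (intervocalic voicing): /t/ is a voiceless stop between vowels /o/ and /a/, so it voices to [d]. /leotasienibuz/ → leodasienibuz.
Rule 2 (post-nasal voicing): no segment meets the environment; /leodasienibuz/ is unchanged.
Rule 3 (intervocalic voicing): /s/ is a voiceless obstruent between vowels /a/ and /i/, so it voices to [z]. /leodasienibuz/ → leodazienibuz.
Rule 4 (intervocalic spirantization): /d/ is a stop between vowels /o/ and /a/, so it spirantizes to the fricative [z]. /b/ is a stop between vowels /i/ and /u/, so it spirantizes to the fricative [v]. /leodazienibuz/ → leozazienivuz.
Rule 5 (final i-epenthesis): the form ends in the consonant /z/, so [i] is inserted word-finally. /leozazienivuz/ → leozazienivuzi.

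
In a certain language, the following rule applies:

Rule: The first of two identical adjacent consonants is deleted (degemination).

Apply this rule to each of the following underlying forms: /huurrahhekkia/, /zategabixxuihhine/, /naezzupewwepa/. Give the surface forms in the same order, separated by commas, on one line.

huurahekia, zategabixuihine, naezupewepa

/huurrahhekkia/: /rr/ is a geminate; the first /r/ deletes. /hh/ is a geminate; the first /h/ deletes. /kk/ is a geminate; the first /k/ deletes. → [huurahekia].
/zategabixxuihhine/: /xx/ is a geminate; the first /x/ deletes. /hh/ is a geminate; the first /h/ deletes. → [zategabixuihine].
/naezzupewwepa/: /zz/ is a geminate; the first /z/ deletes. /ww/ is a geminate; the first /w/ deletes. → [naezupewepa].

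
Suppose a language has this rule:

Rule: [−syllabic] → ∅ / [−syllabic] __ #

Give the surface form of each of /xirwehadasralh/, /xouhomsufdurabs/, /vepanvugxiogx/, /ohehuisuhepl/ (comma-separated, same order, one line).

/xirwehadasralh/: /h/ is the second consonant of a word-final cluster /lh/, so it deletes. → [xirwehadasral].
/xouhomsufdurabs/: /s/ is the second consonant of a word-final cluster /bs/, so it deletes. → [xouhomsufdurab].
/vepanvugxiogx/: /x/ is the second consonant of a word-final cluster /gx/, so it deletes. → [vepanvugxiog].
/ohehuisuhepl/: /l/ is the second consonant of a word-final cluster /pl/, so it deletes. → [ohehuisuhep].

xirwehadasral, xouhomsufdurab, vepanvugxiog, ohehuisuhep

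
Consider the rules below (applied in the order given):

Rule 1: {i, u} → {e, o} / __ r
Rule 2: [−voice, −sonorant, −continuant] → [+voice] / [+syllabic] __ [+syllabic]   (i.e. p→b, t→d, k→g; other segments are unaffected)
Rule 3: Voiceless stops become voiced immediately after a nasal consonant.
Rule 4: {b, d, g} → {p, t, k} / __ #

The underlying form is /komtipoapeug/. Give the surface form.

Rule 1 (pre-rhotic lowering): no segment meets the environment; /komtipoapeug/ is unchanged.
Rule 2 (intervocalic voicing): /p/ is a voiceless stop between vowels /i/ and /o/, so it voices to [b]. /p/ is a voiceless stop between vowels /a/ and /e/, so it voices to [b]. /komtipoapeug/ → komtiboabeug.
Rule 3 (post-nasal voicing): /t/ is a voiceless stop immediately after the nasal /m/, so it voices to [d]. /komtiboabeug/ → komdiboabeug.
Rule 4 (final devoicing): /g/ is a voiced stop in word-final position, so it devoices to [k]. /komdiboabeug/ → komdiboabeuk.

komdiboabeuk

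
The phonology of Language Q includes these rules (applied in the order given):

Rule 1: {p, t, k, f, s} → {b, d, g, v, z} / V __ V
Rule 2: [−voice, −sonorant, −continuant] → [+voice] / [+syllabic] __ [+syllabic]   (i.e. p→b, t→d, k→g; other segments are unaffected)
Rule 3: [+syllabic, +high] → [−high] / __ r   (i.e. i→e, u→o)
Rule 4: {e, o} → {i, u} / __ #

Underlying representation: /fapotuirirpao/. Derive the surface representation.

Rule 1 (intervocalic voicing): /p/ is a voiceless obstruent between vowels /a/ and /o/, so it voices to [b]. /t/ is a voiceless obstruent between vowels /o/ and /u/, so it voices to [d]. /fapotuirirpao/ → faboduirirpao.
Rule 2 (intervocalic voicing): no segment meets the environment; /faboduirirpao/ is unchanged.
Rule 3 (pre-rhotic lowering): /i/ is a high vowel immediately before /r/, so it lowers to [e]. /i/ is a high vowel immediately before /r/, so it lowers to [e]. /faboduirirpao/ → faboduererpao.
Rule 4 (final vowel raising): /o/ is a mid vowel in word-final position, so it raises to [u]. /faboduererpao/ → faboduererpau.

faboduererpau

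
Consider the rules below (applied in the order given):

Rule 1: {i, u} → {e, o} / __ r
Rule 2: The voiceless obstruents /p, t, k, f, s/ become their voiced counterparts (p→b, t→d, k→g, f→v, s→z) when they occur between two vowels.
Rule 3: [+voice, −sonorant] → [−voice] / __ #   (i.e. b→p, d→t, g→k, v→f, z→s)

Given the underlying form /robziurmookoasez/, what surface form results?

robziormoogoazes

Rule 1 (pre-rhotic lowering): /u/ is a high vowel immediately before /r/, so it lowers to [o]. /robziurmookoasez/ → robziormookoasez.
Rule 2 (intervocalic voicing): /k/ is a voiceless obstruent between vowels /o/ and /o/, so it voices to [g]. /s/ is a voiceless obstruent between vowels /a/ and /e/, so it voices to [z]. /robziormookoasez/ → robziormoogoazez.
Rule 3 (final devoicing): /z/ is a voiced obstruent in word-final position, so it devoices to [s]. /robziormoogoazez/ → robziormoogoazes.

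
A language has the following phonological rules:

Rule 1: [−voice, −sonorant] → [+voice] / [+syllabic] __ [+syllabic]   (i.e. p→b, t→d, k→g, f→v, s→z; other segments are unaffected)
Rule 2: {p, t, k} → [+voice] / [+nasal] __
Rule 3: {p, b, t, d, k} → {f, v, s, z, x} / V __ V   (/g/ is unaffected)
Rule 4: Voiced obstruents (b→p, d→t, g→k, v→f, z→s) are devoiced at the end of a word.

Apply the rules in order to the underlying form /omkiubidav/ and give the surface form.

Rule 1 (intervocalic voicing): no segment meets the environment; /omkiubidav/ is unchanged.
Rule 2 (post-nasal voicing): /k/ is a voiceless stop immediately after the nasal /m/, so it voices to [g]. /omkiubidav/ → omgiubidav.
Rule 3 (intervocalic spirantization): /b/ is a stop between vowels /u/ and /i/, so it spirantizes to the fricative [v]. /d/ is a stop between vowels /i/ and /a/, so it spirantizes to the fricative [z]. /omgiubidav/ → omgiuvizav.
Rule 4 (final devoicing): /v/ is a voiced obstruent in word-final position, so it devoices to [f]. /omgiuvizav/ → omgiuvizaf.

omgiuvizaf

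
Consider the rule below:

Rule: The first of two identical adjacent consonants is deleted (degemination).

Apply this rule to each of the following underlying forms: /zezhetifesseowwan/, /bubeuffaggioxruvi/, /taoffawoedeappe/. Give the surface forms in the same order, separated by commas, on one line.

zezhetifeseowan, bubeufagioxruvi, taofawoedeape

/zezhetifesseowwan/: /ss/ is a geminate; the first /s/ deletes. /ww/ is a geminate; the first /w/ deletes. → [zezhetifeseowan].
/bubeuffaggioxruvi/: /ff/ is a geminate; the first /f/ deletes. /gg/ is a geminate; the first /g/ deletes. → [bubeufagioxruvi].
/taoffawoedeappe/: /ff/ is a geminate; the first /f/ deletes. /pp/ is a geminate; the first /p/ deletes. → [taofawoedeape].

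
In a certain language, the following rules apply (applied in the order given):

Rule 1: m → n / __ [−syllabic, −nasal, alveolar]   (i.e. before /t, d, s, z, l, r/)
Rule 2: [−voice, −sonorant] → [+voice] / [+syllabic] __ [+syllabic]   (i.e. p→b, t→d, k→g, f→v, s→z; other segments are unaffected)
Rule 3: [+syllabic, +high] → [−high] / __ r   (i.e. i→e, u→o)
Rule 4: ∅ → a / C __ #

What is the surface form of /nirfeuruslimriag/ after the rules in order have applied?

nerfeoruslinriaga

Rule 1 (nasal place assimilation): /m/ precedes the alveolar consonant /r/, so it assimilates in place to [n]. /nirfeuruslimriag/ → nirfeuruslinriag.
Rule 2 (intervocalic voicing): no segment meets the environment; /nirfeuruslinriag/ is unchanged.
Rule 3 (pre-rhotic lowering): /i/ is a high vowel immediately before /r/, so it lowers to [e]. /u/ is a high vowel immediately before /r/, so it lowers to [o]. /nirfeuruslinriag/ → nerfeoruslinriag.
Rule 4 (final a-epenthesis): the form ends in the consonant /g/, so [a] is inserted word-finally. /nerfeoruslinriag/ → nerfeoruslinriaga.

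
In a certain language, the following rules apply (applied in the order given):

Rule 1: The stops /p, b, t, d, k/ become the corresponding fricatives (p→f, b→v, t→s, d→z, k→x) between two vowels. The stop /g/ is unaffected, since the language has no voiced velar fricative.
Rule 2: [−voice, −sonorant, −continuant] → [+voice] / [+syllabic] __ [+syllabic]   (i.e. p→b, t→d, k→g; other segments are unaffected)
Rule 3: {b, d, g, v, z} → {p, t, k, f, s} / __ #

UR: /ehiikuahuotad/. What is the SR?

ehiixuahuosat

Rule 1 (intervocalic spirantization): /k/ is a stop between vowels /i/ and /u/, so it spirantizes to the fricative [x]. /t/ is a stop between vowels /o/ and /a/, so it spirantizes to the fricative [s]. /ehiikuahuotad/ → ehiixuahuosad.
Rule 2 (intervocalic voicing): no segment meets the environment; /ehiixuahuosad/ is unchanged.
Rule 3 (final devoicing): /d/ is a voiced obstruent in word-final position, so it devoices to [t]. /ehiixuahuosad/ → ehiixuahuosat.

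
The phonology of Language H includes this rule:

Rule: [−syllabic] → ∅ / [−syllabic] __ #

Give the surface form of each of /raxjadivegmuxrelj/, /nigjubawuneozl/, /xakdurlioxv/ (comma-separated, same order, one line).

/raxjadivegmuxrelj/: /j/ is the second consonant of a word-final cluster /lj/, so it deletes. → [raxjadivegmuxrel].
/nigjubawuneozl/: /l/ is the second consonant of a word-final cluster /zl/, so it deletes. → [nigjubawuneoz].
/xakdurlioxv/: /v/ is the second consonant of a word-final cluster /xv/, so it deletes. → [xakdurliox].

raxjadivegmuxrel, nigjubawuneoz, xakdurliox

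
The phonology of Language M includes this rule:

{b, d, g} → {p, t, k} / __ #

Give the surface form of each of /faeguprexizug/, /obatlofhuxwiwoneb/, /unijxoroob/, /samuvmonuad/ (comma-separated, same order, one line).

faeguprexizuk, obatlofhuxwiwonep, unijxoroop, samuvmonuat

/faeguprexizug/: /g/ is a voiced stop in word-final position, so it devoices to [k]. → [faeguprexizuk].
/obatlofhuxwiwoneb/: /b/ is a voiced stop in word-final position, so it devoices to [p]. → [obatlofhuxwiwonep].
/unijxoroob/: /b/ is a voiced stop in word-final position, so it devoices to [p]. → [unijxoroop].
/samuvmonuad/: /d/ is a voiced stop in word-final position, so it devoices to [t]. → [samuvmonuat].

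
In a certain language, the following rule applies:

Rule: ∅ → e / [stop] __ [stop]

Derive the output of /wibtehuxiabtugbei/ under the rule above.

/b/ and /t/ form a stop–stop cluster, so [e] is inserted between them.
/b/ and /t/ form a stop–stop cluster, so [e] is inserted between them.
/g/ and /b/ form a stop–stop cluster, so [e] is inserted between them.
Surface form: [wibetehuxiabetugebei].

wibetehuxiabetugebei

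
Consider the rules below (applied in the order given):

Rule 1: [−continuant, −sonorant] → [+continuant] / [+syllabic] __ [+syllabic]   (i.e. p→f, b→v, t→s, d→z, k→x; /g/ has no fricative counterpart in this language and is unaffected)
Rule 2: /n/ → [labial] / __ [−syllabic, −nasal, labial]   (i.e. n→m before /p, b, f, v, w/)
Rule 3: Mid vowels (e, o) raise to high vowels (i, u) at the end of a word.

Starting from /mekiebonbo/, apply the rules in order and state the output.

Rule 1 (intervocalic spirantization): /k/ is a stop between vowels /e/ and /i/, so it spirantizes to the fricative [x]. /b/ is a stop between vowels /e/ and /o/, so it spirantizes to the fricative [v]. /mekiebonbo/ → mexievonbo.
Rule 2 (nasal place assimilation): /n/ precedes the labial consonant /b/, so it assimilates in place to [m]. /mexievonbo/ → mexievombo.
Rule 3 (final vowel raising): /o/ is a mid vowel in word-final position, so it raises to [u]. /mexievombo/ → mexievombu.

mexievombu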